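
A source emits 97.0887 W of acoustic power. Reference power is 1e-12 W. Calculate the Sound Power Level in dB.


Given values:
  W = 97.0887 W
  W_ref = 1e-12 W
Formula: SWL = 10 * log10(W / W_ref)
Compute ratio: W / W_ref = 97088700000000
Compute log10: log10(97088700000000) = 13.987169
Multiply: SWL = 10 * 13.987169 = 139.87

139.87 dB


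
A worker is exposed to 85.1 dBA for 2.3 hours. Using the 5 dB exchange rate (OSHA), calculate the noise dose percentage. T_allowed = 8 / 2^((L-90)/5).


Given values:
  L = 85.1 dBA, T = 2.3 hours
Formula: T_allowed = 8 / 2^((L - 90) / 5)
Compute exponent: (85.1 - 90) / 5 = -0.98
Compute 2^(-0.98) = 0.50698
T_allowed = 8 / 0.50698 = 15.779715 hours
Dose = (T / T_allowed) * 100
Dose = (2.3 / 15.779715) * 100 = 14.58

14.58 %


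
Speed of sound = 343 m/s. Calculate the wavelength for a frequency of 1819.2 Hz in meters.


Given values:
  c = 343 m/s, f = 1819.2 Hz
Formula: lambda = c / f
lambda = 343 / 1819.2
lambda = 0.1885

0.1885 m


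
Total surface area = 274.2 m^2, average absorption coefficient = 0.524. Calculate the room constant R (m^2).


Given values:
  S = 274.2 m^2, alpha = 0.524
Formula: R = S * alpha / (1 - alpha)
Numerator: 274.2 * 0.524 = 143.6808
Denominator: 1 - 0.524 = 0.476
R = 143.6808 / 0.476 = 301.85

301.85 m^2


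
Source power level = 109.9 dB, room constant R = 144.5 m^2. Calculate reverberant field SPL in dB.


Given values:
  Lw = 109.9 dB, R = 144.5 m^2
Formula: SPL = Lw + 10 * log10(4 / R)
Compute 4 / R = 4 / 144.5 = 0.027682
Compute 10 * log10(0.027682) = -15.578
SPL = 109.9 + (-15.578) = 94.32

94.32 dB


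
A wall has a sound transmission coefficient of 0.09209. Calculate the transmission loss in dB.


Given values:
  tau = 0.09209
Formula: TL = 10 * log10(1 / tau)
Compute 1 / tau = 1 / 0.09209 = 10.8589
Compute log10(10.8589) = 1.035786
TL = 10 * 1.035786 = 10.36

10.36 dB


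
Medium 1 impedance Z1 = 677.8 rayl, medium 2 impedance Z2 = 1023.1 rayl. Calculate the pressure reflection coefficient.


Given values:
  Z1 = 677.8 rayl, Z2 = 1023.1 rayl
Formula: R = (Z2 - Z1) / (Z2 + Z1)
Numerator: Z2 - Z1 = 1023.1 - 677.8 = 345.3
Denominator: Z2 + Z1 = 1023.1 + 677.8 = 1700.9
R = 345.3 / 1700.9 = 0.203

0.203


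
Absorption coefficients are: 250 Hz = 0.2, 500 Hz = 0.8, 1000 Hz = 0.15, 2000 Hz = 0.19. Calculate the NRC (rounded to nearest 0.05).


Given values:
  a_250 = 0.2, a_500 = 0.8
  a_1000 = 0.15, a_2000 = 0.19
Formula: NRC = (a250 + a500 + a1000 + a2000) / 4
Sum = 0.2 + 0.8 + 0.15 + 0.19 = 1.34
NRC = 1.34 / 4 = 0.335
Rounded to nearest 0.05: 0.35

0.35


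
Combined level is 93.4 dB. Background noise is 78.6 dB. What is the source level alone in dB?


Given values:
  L_total = 93.4 dB, L_bg = 78.6 dB
Formula: L_source = 10 * log10(10^(L_total/10) - 10^(L_bg/10))
Convert to linear:
  10^(93.4/10) = 2187761623.9496
  10^(78.6/10) = 72443596.0075
Difference: 2187761623.9496 - 72443596.0075 = 2115318027.9421
L_source = 10 * log10(2115318027.9421) = 93.25

93.25 dB


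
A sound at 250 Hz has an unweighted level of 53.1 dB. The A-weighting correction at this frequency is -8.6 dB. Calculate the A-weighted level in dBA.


Given values:
  SPL = 53.1 dB
  A-weighting at 250 Hz = -8.6 dB
Formula: L_A = SPL + A_weight
L_A = 53.1 + (-8.6)
L_A = 44.5

44.5 dBA


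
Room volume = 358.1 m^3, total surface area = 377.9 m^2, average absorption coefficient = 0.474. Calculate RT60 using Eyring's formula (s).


Given values:
  V = 358.1 m^3, S = 377.9 m^2, alpha = 0.474
Formula: RT60 = 0.161 * V / (-S * ln(1 - alpha))
Compute ln(1 - 0.474) = ln(0.526) = -0.642454
Denominator: -377.9 * -0.642454 = 242.7834
Numerator: 0.161 * 358.1 = 57.6541
RT60 = 57.6541 / 242.7834 = 0.237

0.237 s


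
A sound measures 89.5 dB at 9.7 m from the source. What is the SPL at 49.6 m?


Given values:
  SPL1 = 89.5 dB, r1 = 9.7 m, r2 = 49.6 m
Formula: SPL2 = SPL1 - 20 * log10(r2 / r1)
Compute ratio: r2 / r1 = 49.6 / 9.7 = 5.1134
Compute log10: log10(5.1134) = 0.70871
Compute drop: 20 * 0.70871 = 14.1742
SPL2 = 89.5 - 14.1742 = 75.33

75.33 dB


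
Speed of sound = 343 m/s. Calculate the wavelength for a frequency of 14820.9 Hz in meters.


Given values:
  c = 343 m/s, f = 14820.9 Hz
Formula: lambda = c / f
lambda = 343 / 14820.9
lambda = 0.0231

0.0231 m


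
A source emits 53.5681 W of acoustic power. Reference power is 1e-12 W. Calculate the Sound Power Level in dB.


Given values:
  W = 53.5681 W
  W_ref = 1e-12 W
Formula: SWL = 10 * log10(W / W_ref)
Compute ratio: W / W_ref = 53568100000000
Compute log10: log10(53568100000000) = 13.728906
Multiply: SWL = 10 * 13.728906 = 137.29

137.29 dB


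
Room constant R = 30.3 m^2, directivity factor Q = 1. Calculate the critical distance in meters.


Given values:
  R = 30.3 m^2, Q = 1
Formula: d_c = 0.141 * sqrt(Q * R)
Compute Q * R = 1 * 30.3 = 30.3
Compute sqrt(30.3) = 5.5045
d_c = 0.141 * 5.5045 = 0.776

0.776 m


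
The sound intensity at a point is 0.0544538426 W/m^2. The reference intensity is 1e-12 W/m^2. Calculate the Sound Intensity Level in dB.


Given values:
  I = 0.0544538426 W/m^2
  I_ref = 1e-12 W/m^2
Formula: SIL = 10 * log10(I / I_ref)
Compute ratio: I / I_ref = 54453842600
Compute log10: log10(54453842600) = 10.736029
Multiply: SIL = 10 * 10.736029 = 107.36

107.36 dB


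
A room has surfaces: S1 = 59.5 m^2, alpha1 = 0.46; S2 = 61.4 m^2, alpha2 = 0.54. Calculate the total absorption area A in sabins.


Given surfaces:
  Surface 1: 59.5 * 0.46 = 27.37
  Surface 2: 61.4 * 0.54 = 33.156
Formula: A = sum(Si * alpha_i)
A = 27.37 + 33.156
A = 60.53

60.53 sabins


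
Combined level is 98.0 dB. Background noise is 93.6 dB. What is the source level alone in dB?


Given values:
  L_total = 98.0 dB, L_bg = 93.6 dB
Formula: L_source = 10 * log10(10^(L_total/10) - 10^(L_bg/10))
Convert to linear:
  10^(98.0/10) = 6309573444.8019
  10^(93.6/10) = 2290867652.7678
Difference: 6309573444.8019 - 2290867652.7678 = 4018705792.0341
L_source = 10 * log10(4018705792.0341) = 96.04

96.04 dB


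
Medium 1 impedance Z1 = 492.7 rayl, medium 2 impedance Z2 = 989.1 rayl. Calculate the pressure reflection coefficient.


Given values:
  Z1 = 492.7 rayl, Z2 = 989.1 rayl
Formula: R = (Z2 - Z1) / (Z2 + Z1)
Numerator: Z2 - Z1 = 989.1 - 492.7 = 496.4
Denominator: Z2 + Z1 = 989.1 + 492.7 = 1481.8
R = 496.4 / 1481.8 = 0.335

0.335


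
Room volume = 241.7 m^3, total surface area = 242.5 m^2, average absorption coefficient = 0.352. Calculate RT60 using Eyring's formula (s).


Given values:
  V = 241.7 m^3, S = 242.5 m^2, alpha = 0.352
Formula: RT60 = 0.161 * V / (-S * ln(1 - alpha))
Compute ln(1 - 0.352) = ln(0.648) = -0.433865
Denominator: -242.5 * -0.433865 = 105.2123
Numerator: 0.161 * 241.7 = 38.9137
RT60 = 38.9137 / 105.2123 = 0.37

0.37 s


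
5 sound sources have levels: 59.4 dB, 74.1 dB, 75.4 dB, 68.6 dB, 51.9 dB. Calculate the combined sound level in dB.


Formula: L_total = 10 * log10( sum(10^(Li/10)) )
  Source 1: 10^(59.4/10) = 870963.59
  Source 2: 10^(74.1/10) = 25703957.8277
  Source 3: 10^(75.4/10) = 34673685.0453
  Source 4: 10^(68.6/10) = 7244359.6007
  Source 5: 10^(51.9/10) = 154881.6619
Sum of linear values = 68647847.7256
L_total = 10 * log10(68647847.7256) = 78.37

78.37 dB


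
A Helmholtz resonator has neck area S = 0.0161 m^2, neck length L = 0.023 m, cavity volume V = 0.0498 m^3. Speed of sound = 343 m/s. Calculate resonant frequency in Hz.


Given values:
  S = 0.0161 m^2, L = 0.023 m, V = 0.0498 m^3, c = 343 m/s
Formula: f = (c / (2*pi)) * sqrt(S / (V * L))
Compute V * L = 0.0498 * 0.023 = 0.0011454
Compute S / (V * L) = 0.0161 / 0.0011454 = 14.0562
Compute sqrt(14.0562) = 3.74916
Compute c / (2*pi) = 343 / 6.283185 = 54.590148
f = 54.590148 * 3.74916 = 204.67

204.67 Hz


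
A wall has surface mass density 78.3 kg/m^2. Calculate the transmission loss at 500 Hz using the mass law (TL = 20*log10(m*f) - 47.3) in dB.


Given values:
  m = 78.3 kg/m^2, f = 500 Hz
Formula: TL = 20 * log10(m * f) - 47.3
Compute m * f = 78.3 * 500 = 39150.0
Compute log10(39150.0) = 4.592732
Compute 20 * 4.592732 = 91.8546
TL = 91.8546 - 47.3 = 44.55

44.55 dB


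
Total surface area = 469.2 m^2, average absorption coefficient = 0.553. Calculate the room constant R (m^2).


Given values:
  S = 469.2 m^2, alpha = 0.553
Formula: R = S * alpha / (1 - alpha)
Numerator: 469.2 * 0.553 = 259.4676
Denominator: 1 - 0.553 = 0.447
R = 259.4676 / 0.447 = 580.46

580.46 m^2


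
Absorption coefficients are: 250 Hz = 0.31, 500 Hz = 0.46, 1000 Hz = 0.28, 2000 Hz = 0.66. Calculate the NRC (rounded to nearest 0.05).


Given values:
  a_250 = 0.31, a_500 = 0.46
  a_1000 = 0.28, a_2000 = 0.66
Formula: NRC = (a250 + a500 + a1000 + a2000) / 4
Sum = 0.31 + 0.46 + 0.28 + 0.66 = 1.71
NRC = 1.71 / 4 = 0.4275
Rounded to nearest 0.05: 0.45

0.45


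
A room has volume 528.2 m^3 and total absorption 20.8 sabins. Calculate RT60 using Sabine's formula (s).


Given values:
  V = 528.2 m^3
  A = 20.8 sabins
Formula: RT60 = 0.161 * V / A
Numerator: 0.161 * 528.2 = 85.0402
RT60 = 85.0402 / 20.8 = 4.088

4.088 s


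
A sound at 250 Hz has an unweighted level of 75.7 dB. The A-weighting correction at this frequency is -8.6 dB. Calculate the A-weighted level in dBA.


Given values:
  SPL = 75.7 dB
  A-weighting at 250 Hz = -8.6 dB
Formula: L_A = SPL + A_weight
L_A = 75.7 + (-8.6)
L_A = 67.1

67.1 dBA


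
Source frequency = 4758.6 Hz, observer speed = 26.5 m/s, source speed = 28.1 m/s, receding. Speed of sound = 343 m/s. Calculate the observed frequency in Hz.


Given values:
  f_s = 4758.6 Hz, v_o = 26.5 m/s, v_s = 28.1 m/s
  Direction: receding
Formula: f_o = f_s * (c - v_o) / (c + v_s)
Numerator: c - v_o = 343 - 26.5 = 316.5
Denominator: c + v_s = 343 + 28.1 = 371.1
f_o = 4758.6 * 316.5 / 371.1 = 4058.47

4058.47 Hz


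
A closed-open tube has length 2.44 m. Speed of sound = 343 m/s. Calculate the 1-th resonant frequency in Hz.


Given values:
  Tube type: closed-open, L = 2.44 m, c = 343 m/s, n = 1
Formula: f_n = (2n - 1) * c / (4 * L)
Compute 2n - 1 = 2*1 - 1 = 1
Compute 4 * L = 4 * 2.44 = 9.76
f = 1 * 343 / 9.76
f = 35.14

35.14 Hz


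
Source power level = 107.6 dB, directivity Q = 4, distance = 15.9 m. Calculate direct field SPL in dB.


Given values:
  Lw = 107.6 dB, Q = 4, r = 15.9 m
Formula: SPL = Lw + 10 * log10(Q / (4 * pi * r^2))
Compute 4 * pi * r^2 = 4 * pi * 15.9^2 = 3176.9042
Compute Q / denom = 4 / 3176.9042 = 0.00125909
Compute 10 * log10(0.00125909) = -28.9994
SPL = 107.6 + (-28.9994) = 78.6

78.6 dB


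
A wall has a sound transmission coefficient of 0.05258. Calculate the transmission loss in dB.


Given values:
  tau = 0.05258
Formula: TL = 10 * log10(1 / tau)
Compute 1 / tau = 1 / 0.05258 = 19.0186
Compute log10(19.0186) = 1.279179
TL = 10 * 1.279179 = 12.79

12.79 dB


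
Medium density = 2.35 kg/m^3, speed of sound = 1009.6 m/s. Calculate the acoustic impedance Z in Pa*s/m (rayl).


Given values:
  rho = 2.35 kg/m^3
  c = 1009.6 m/s
Formula: Z = rho * c
Z = 2.35 * 1009.6
Z = 2372.56

2372.56 rayl


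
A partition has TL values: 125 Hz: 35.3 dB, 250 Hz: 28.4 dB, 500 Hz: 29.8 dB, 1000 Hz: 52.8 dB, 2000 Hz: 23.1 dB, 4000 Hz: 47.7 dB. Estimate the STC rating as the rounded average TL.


Given TL values at each frequency:
  125 Hz: 35.3 dB
  250 Hz: 28.4 dB
  500 Hz: 29.8 dB
  1000 Hz: 52.8 dB
  2000 Hz: 23.1 dB
  4000 Hz: 47.7 dB
Formula: STC ~ round(average of TL values)
Sum = 35.3 + 28.4 + 29.8 + 52.8 + 23.1 + 47.7 = 217.1
Average = 217.1 / 6 = 36.18
Rounded: 36

36


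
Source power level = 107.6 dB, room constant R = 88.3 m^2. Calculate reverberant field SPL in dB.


Given values:
  Lw = 107.6 dB, R = 88.3 m^2
Formula: SPL = Lw + 10 * log10(4 / R)
Compute 4 / R = 4 / 88.3 = 0.0453
Compute 10 * log10(0.0453) = -13.439
SPL = 107.6 + (-13.439) = 94.16

94.16 dB


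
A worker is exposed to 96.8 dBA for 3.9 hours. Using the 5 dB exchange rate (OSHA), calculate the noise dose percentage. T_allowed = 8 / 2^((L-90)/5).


Given values:
  L = 96.8 dBA, T = 3.9 hours
Formula: T_allowed = 8 / 2^((L - 90) / 5)
Compute exponent: (96.8 - 90) / 5 = 1.36
Compute 2^(1.36) = 2.566852
T_allowed = 8 / 2.566852 = 3.116658 hours
Dose = (T / T_allowed) * 100
Dose = (3.9 / 3.116658) * 100 = 125.13

125.13 %


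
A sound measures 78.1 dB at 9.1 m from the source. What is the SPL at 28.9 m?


Given values:
  SPL1 = 78.1 dB, r1 = 9.1 m, r2 = 28.9 m
Formula: SPL2 = SPL1 - 20 * log10(r2 / r1)
Compute ratio: r2 / r1 = 28.9 / 9.1 = 3.1758
Compute log10: log10(3.1758) = 0.501853
Compute drop: 20 * 0.501853 = 10.0371
SPL2 = 78.1 - 10.0371 = 68.06

68.06 dB


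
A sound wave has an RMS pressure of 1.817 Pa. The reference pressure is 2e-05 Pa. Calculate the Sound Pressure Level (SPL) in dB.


Given values:
  p = 1.817 Pa
  p_ref = 2e-05 Pa
Formula: SPL = 20 * log10(p / p_ref)
Compute ratio: p / p_ref = 1.817 / 2e-05 = 90850
Compute log10: log10(90850) = 4.958325
Multiply: SPL = 20 * 4.958325 = 99.17

99.17 dB


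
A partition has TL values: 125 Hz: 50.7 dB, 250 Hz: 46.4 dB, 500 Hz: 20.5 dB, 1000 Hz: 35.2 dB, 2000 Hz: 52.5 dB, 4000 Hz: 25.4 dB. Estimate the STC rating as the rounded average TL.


Given TL values at each frequency:
  125 Hz: 50.7 dB
  250 Hz: 46.4 dB
  500 Hz: 20.5 dB
  1000 Hz: 35.2 dB
  2000 Hz: 52.5 dB
  4000 Hz: 25.4 dB
Formula: STC ~ round(average of TL values)
Sum = 50.7 + 46.4 + 20.5 + 35.2 + 52.5 + 25.4 = 230.7
Average = 230.7 / 6 = 38.45
Rounded: 38

38


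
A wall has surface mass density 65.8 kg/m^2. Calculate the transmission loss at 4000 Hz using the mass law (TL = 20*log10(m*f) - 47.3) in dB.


Given values:
  m = 65.8 kg/m^2, f = 4000 Hz
Formula: TL = 20 * log10(m * f) - 47.3
Compute m * f = 65.8 * 4000 = 263200.0
Compute log10(263200.0) = 5.420286
Compute 20 * 5.420286 = 108.4057
TL = 108.4057 - 47.3 = 61.11

61.11 dB


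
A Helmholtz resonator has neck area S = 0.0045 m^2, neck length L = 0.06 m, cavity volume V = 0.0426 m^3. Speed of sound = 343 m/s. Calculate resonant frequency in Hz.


Given values:
  S = 0.0045 m^2, L = 0.06 m, V = 0.0426 m^3, c = 343 m/s
Formula: f = (c / (2*pi)) * sqrt(S / (V * L))
Compute V * L = 0.0426 * 0.06 = 0.002556
Compute S / (V * L) = 0.0045 / 0.002556 = 1.7606
Compute sqrt(1.7606) = 1.326876
Compute c / (2*pi) = 343 / 6.283185 = 54.590148
f = 54.590148 * 1.326876 = 72.43

72.43 Hz


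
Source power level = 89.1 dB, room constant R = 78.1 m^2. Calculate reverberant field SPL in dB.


Given values:
  Lw = 89.1 dB, R = 78.1 m^2
Formula: SPL = Lw + 10 * log10(4 / R)
Compute 4 / R = 4 / 78.1 = 0.051216
Compute 10 * log10(0.051216) = -12.9059
SPL = 89.1 + (-12.9059) = 76.19

76.19 dB


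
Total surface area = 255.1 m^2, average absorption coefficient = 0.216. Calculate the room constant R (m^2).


Given values:
  S = 255.1 m^2, alpha = 0.216
Formula: R = S * alpha / (1 - alpha)
Numerator: 255.1 * 0.216 = 55.1016
Denominator: 1 - 0.216 = 0.784
R = 55.1016 / 0.784 = 70.28

70.28 m^2


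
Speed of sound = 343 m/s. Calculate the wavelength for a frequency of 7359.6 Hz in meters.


Given values:
  c = 343 m/s, f = 7359.6 Hz
Formula: lambda = c / f
lambda = 343 / 7359.6
lambda = 0.0466

0.0466 m


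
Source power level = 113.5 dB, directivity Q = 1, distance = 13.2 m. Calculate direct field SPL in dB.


Given values:
  Lw = 113.5 dB, Q = 1, r = 13.2 m
Formula: SPL = Lw + 10 * log10(Q / (4 * pi * r^2))
Compute 4 * pi * r^2 = 4 * pi * 13.2^2 = 2189.5644
Compute Q / denom = 1 / 2189.5644 = 0.00045671
Compute 10 * log10(0.00045671) = -33.4036
SPL = 113.5 + (-33.4036) = 80.1

80.1 dB


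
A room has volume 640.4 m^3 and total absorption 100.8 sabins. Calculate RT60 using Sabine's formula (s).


Given values:
  V = 640.4 m^3
  A = 100.8 sabins
Formula: RT60 = 0.161 * V / A
Numerator: 0.161 * 640.4 = 103.1044
RT60 = 103.1044 / 100.8 = 1.023

1.023 s


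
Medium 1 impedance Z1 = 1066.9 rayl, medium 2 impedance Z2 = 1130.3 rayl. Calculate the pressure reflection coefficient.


Given values:
  Z1 = 1066.9 rayl, Z2 = 1130.3 rayl
Formula: R = (Z2 - Z1) / (Z2 + Z1)
Numerator: Z2 - Z1 = 1130.3 - 1066.9 = 63.4
Denominator: Z2 + Z1 = 1130.3 + 1066.9 = 2197.2
R = 63.4 / 2197.2 = 0.0289

0.0289


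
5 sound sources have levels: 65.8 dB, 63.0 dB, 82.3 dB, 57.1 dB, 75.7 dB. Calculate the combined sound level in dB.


Formula: L_total = 10 * log10( sum(10^(Li/10)) )
  Source 1: 10^(65.8/10) = 3801893.9632
  Source 2: 10^(63.0/10) = 1995262.315
  Source 3: 10^(82.3/10) = 169824365.2462
  Source 4: 10^(57.1/10) = 512861.384
  Source 5: 10^(75.7/10) = 37153522.9097
Sum of linear values = 213287905.8181
L_total = 10 * log10(213287905.8181) = 83.29

83.29 dB


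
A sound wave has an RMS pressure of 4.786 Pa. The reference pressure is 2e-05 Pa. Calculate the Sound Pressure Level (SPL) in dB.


Given values:
  p = 4.786 Pa
  p_ref = 2e-05 Pa
Formula: SPL = 20 * log10(p / p_ref)
Compute ratio: p / p_ref = 4.786 / 2e-05 = 239300
Compute log10: log10(239300) = 5.378943
Multiply: SPL = 20 * 5.378943 = 107.58

107.58 dB


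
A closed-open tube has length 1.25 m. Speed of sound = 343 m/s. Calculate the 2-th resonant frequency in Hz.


Given values:
  Tube type: closed-open, L = 1.25 m, c = 343 m/s, n = 2
Formula: f_n = (2n - 1) * c / (4 * L)
Compute 2n - 1 = 2*2 - 1 = 3
Compute 4 * L = 4 * 1.25 = 5.0
f = 3 * 343 / 5.0
f = 205.8

205.8 Hz


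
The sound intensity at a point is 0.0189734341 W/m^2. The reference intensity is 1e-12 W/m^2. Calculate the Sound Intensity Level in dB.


Given values:
  I = 0.0189734341 W/m^2
  I_ref = 1e-12 W/m^2
Formula: SIL = 10 * log10(I / I_ref)
Compute ratio: I / I_ref = 18973434100
Compute log10: log10(18973434100) = 10.278146
Multiply: SIL = 10 * 10.278146 = 102.78

102.78 dB


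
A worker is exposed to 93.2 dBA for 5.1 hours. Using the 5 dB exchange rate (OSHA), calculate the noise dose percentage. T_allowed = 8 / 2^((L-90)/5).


Given values:
  L = 93.2 dBA, T = 5.1 hours
Formula: T_allowed = 8 / 2^((L - 90) / 5)
Compute exponent: (93.2 - 90) / 5 = 0.64
Compute 2^(0.64) = 1.558329
T_allowed = 8 / 1.558329 = 5.133704 hours
Dose = (T / T_allowed) * 100
Dose = (5.1 / 5.133704) * 100 = 99.34

99.34 %


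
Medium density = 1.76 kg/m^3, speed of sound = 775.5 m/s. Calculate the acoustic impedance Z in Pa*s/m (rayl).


Given values:
  rho = 1.76 kg/m^3
  c = 775.5 m/s
Formula: Z = rho * c
Z = 1.76 * 775.5
Z = 1364.88

1364.88 rayl


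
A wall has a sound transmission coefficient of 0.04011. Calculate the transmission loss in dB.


Given values:
  tau = 0.04011
Formula: TL = 10 * log10(1 / tau)
Compute 1 / tau = 1 / 0.04011 = 24.9314
Compute log10(24.9314) = 1.396747
TL = 10 * 1.396747 = 13.97

13.97 dB


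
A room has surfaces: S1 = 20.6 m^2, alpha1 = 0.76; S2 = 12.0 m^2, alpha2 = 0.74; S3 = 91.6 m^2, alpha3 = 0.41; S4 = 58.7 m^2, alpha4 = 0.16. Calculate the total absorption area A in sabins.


Given surfaces:
  Surface 1: 20.6 * 0.76 = 15.656
  Surface 2: 12.0 * 0.74 = 8.88
  Surface 3: 91.6 * 0.41 = 37.556
  Surface 4: 58.7 * 0.16 = 9.392
Formula: A = sum(Si * alpha_i)
A = 15.656 + 8.88 + 37.556 + 9.392
A = 71.48

71.48 sabins


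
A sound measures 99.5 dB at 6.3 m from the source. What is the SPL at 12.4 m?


Given values:
  SPL1 = 99.5 dB, r1 = 6.3 m, r2 = 12.4 m
Formula: SPL2 = SPL1 - 20 * log10(r2 / r1)
Compute ratio: r2 / r1 = 12.4 / 6.3 = 1.9683
Compute log10: log10(1.9683) = 0.294091
Compute drop: 20 * 0.294091 = 5.8818
SPL2 = 99.5 - 5.8818 = 93.62

93.62 dB


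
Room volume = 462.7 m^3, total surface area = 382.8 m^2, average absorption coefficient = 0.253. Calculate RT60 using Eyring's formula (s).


Given values:
  V = 462.7 m^3, S = 382.8 m^2, alpha = 0.253
Formula: RT60 = 0.161 * V / (-S * ln(1 - alpha))
Compute ln(1 - 0.253) = ln(0.747) = -0.29169
Denominator: -382.8 * -0.29169 = 111.6589
Numerator: 0.161 * 462.7 = 74.4947
RT60 = 74.4947 / 111.6589 = 0.667

0.667 s


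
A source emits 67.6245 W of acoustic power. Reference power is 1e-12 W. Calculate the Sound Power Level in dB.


Given values:
  W = 67.6245 W
  W_ref = 1e-12 W
Formula: SWL = 10 * log10(W / W_ref)
Compute ratio: W / W_ref = 67624500000000
Compute log10: log10(67624500000000) = 13.830104
Multiply: SWL = 10 * 13.830104 = 138.3

138.3 dB


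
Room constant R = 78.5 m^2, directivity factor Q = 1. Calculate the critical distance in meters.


Given values:
  R = 78.5 m^2, Q = 1
Formula: d_c = 0.141 * sqrt(Q * R)
Compute Q * R = 1 * 78.5 = 78.5
Compute sqrt(78.5) = 8.86
d_c = 0.141 * 8.86 = 1.249

1.249 m


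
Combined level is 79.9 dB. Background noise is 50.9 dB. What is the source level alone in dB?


Given values:
  L_total = 79.9 dB, L_bg = 50.9 dB
Formula: L_source = 10 * log10(10^(L_total/10) - 10^(L_bg/10))
Convert to linear:
  10^(79.9/10) = 97723722.0956
  10^(50.9/10) = 123026.8771
Difference: 97723722.0956 - 123026.8771 = 97600695.2185
L_source = 10 * log10(97600695.2185) = 79.89

79.89 dB


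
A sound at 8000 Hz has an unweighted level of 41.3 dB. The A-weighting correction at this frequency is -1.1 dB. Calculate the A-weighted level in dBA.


Given values:
  SPL = 41.3 dB
  A-weighting at 8000 Hz = -1.1 dB
Formula: L_A = SPL + A_weight
L_A = 41.3 + (-1.1)
L_A = 40.2

40.2 dBA


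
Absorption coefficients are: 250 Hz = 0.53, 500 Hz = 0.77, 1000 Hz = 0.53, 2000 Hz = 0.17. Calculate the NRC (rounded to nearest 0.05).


Given values:
  a_250 = 0.53, a_500 = 0.77
  a_1000 = 0.53, a_2000 = 0.17
Formula: NRC = (a250 + a500 + a1000 + a2000) / 4
Sum = 0.53 + 0.77 + 0.53 + 0.17 = 2.0
NRC = 2.0 / 4 = 0.5
Rounded to nearest 0.05: 0.5

0.5


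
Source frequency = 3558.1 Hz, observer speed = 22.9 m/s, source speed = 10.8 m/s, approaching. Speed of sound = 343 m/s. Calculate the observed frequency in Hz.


Given values:
  f_s = 3558.1 Hz, v_o = 22.9 m/s, v_s = 10.8 m/s
  Direction: approaching
Formula: f_o = f_s * (c + v_o) / (c - v_s)
Numerator: c + v_o = 343 + 22.9 = 365.9
Denominator: c - v_s = 343 - 10.8 = 332.2
f_o = 3558.1 * 365.9 / 332.2 = 3919.05

3919.05 Hz


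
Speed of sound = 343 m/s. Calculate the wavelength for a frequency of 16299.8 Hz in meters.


Given values:
  c = 343 m/s, f = 16299.8 Hz
Formula: lambda = c / f
lambda = 343 / 16299.8
lambda = 0.021

0.021 m


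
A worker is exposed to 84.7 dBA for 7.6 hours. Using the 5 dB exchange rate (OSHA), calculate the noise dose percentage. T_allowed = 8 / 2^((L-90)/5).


Given values:
  L = 84.7 dBA, T = 7.6 hours
Formula: T_allowed = 8 / 2^((L - 90) / 5)
Compute exponent: (84.7 - 90) / 5 = -1.06
Compute 2^(-1.06) = 0.479632
T_allowed = 8 / 0.479632 = 16.679454 hours
Dose = (T / T_allowed) * 100
Dose = (7.6 / 16.679454) * 100 = 45.57

45.57 %


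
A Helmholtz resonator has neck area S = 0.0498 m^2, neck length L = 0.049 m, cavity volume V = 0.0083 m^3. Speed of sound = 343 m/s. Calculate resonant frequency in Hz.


Given values:
  S = 0.0498 m^2, L = 0.049 m, V = 0.0083 m^3, c = 343 m/s
Formula: f = (c / (2*pi)) * sqrt(S / (V * L))
Compute V * L = 0.0083 * 0.049 = 0.0004067
Compute S / (V * L) = 0.0498 / 0.0004067 = 122.449
Compute sqrt(122.449) = 11.065668
Compute c / (2*pi) = 343 / 6.283185 = 54.590148
f = 54.590148 * 11.065668 = 604.08

604.08 Hz


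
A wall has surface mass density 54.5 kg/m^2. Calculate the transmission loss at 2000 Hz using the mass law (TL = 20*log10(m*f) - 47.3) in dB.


Given values:
  m = 54.5 kg/m^2, f = 2000 Hz
Formula: TL = 20 * log10(m * f) - 47.3
Compute m * f = 54.5 * 2000 = 109000.0
Compute log10(109000.0) = 5.037426
Compute 20 * 5.037426 = 100.7485
TL = 100.7485 - 47.3 = 53.45

53.45 dB


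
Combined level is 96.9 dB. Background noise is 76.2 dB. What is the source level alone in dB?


Given values:
  L_total = 96.9 dB, L_bg = 76.2 dB
Formula: L_source = 10 * log10(10^(L_total/10) - 10^(L_bg/10))
Convert to linear:
  10^(96.9/10) = 4897788193.6845
  10^(76.2/10) = 41686938.347
Difference: 4897788193.6845 - 41686938.347 = 4856101255.3375
L_source = 10 * log10(4856101255.3375) = 96.86

96.86 dB


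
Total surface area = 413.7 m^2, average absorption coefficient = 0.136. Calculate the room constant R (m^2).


Given values:
  S = 413.7 m^2, alpha = 0.136
Formula: R = S * alpha / (1 - alpha)
Numerator: 413.7 * 0.136 = 56.2632
Denominator: 1 - 0.136 = 0.864
R = 56.2632 / 0.864 = 65.12

65.12 m^2


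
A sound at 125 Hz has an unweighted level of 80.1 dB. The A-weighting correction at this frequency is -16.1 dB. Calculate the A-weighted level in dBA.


Given values:
  SPL = 80.1 dB
  A-weighting at 125 Hz = -16.1 dB
Formula: L_A = SPL + A_weight
L_A = 80.1 + (-16.1)
L_A = 64.0

64.0 dBA


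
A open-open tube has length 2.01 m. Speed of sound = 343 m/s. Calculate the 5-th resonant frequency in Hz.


Given values:
  Tube type: open-open, L = 2.01 m, c = 343 m/s, n = 5
Formula: f_n = n * c / (2 * L)
Compute 2 * L = 2 * 2.01 = 4.02
f = 5 * 343 / 4.02
f = 426.62

426.62 Hz


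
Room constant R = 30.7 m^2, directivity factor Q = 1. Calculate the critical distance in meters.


Given values:
  R = 30.7 m^2, Q = 1
Formula: d_c = 0.141 * sqrt(Q * R)
Compute Q * R = 1 * 30.7 = 30.7
Compute sqrt(30.7) = 5.5408
d_c = 0.141 * 5.5408 = 0.781

0.781 m


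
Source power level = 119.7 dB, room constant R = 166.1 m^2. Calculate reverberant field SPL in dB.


Given values:
  Lw = 119.7 dB, R = 166.1 m^2
Formula: SPL = Lw + 10 * log10(4 / R)
Compute 4 / R = 4 / 166.1 = 0.024082
Compute 10 * log10(0.024082) = -16.1831
SPL = 119.7 + (-16.1831) = 103.52

103.52 dB


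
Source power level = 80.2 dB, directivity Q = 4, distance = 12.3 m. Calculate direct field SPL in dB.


Given values:
  Lw = 80.2 dB, Q = 4, r = 12.3 m
Formula: SPL = Lw + 10 * log10(Q / (4 * pi * r^2))
Compute 4 * pi * r^2 = 4 * pi * 12.3^2 = 1901.1662
Compute Q / denom = 4 / 1901.1662 = 0.00210397
Compute 10 * log10(0.00210397) = -26.7696
SPL = 80.2 + (-26.7696) = 53.43

53.43 dB


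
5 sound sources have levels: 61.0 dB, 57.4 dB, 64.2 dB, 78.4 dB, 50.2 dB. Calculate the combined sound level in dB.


Formula: L_total = 10 * log10( sum(10^(Li/10)) )
  Source 1: 10^(61.0/10) = 1258925.4118
  Source 2: 10^(57.4/10) = 549540.8739
  Source 3: 10^(64.2/10) = 2630267.9919
  Source 4: 10^(78.4/10) = 69183097.0919
  Source 5: 10^(50.2/10) = 104712.8548
Sum of linear values = 73726544.2243
L_total = 10 * log10(73726544.2243) = 78.68

78.68 dB


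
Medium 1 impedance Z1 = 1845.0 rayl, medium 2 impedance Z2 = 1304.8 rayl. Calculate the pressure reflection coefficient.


Given values:
  Z1 = 1845.0 rayl, Z2 = 1304.8 rayl
Formula: R = (Z2 - Z1) / (Z2 + Z1)
Numerator: Z2 - Z1 = 1304.8 - 1845.0 = -540.2
Denominator: Z2 + Z1 = 1304.8 + 1845.0 = 3149.8
R = -540.2 / 3149.8 = -0.1715

-0.1715


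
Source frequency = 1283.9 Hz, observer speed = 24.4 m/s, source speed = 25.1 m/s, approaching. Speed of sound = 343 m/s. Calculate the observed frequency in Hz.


Given values:
  f_s = 1283.9 Hz, v_o = 24.4 m/s, v_s = 25.1 m/s
  Direction: approaching
Formula: f_o = f_s * (c + v_o) / (c - v_s)
Numerator: c + v_o = 343 + 24.4 = 367.4
Denominator: c - v_s = 343 - 25.1 = 317.9
f_o = 1283.9 * 367.4 / 317.9 = 1483.82

1483.82 Hz


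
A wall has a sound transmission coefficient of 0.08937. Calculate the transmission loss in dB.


Given values:
  tau = 0.08937
Formula: TL = 10 * log10(1 / tau)
Compute 1 / tau = 1 / 0.08937 = 11.1894
Compute log10(11.1894) = 1.048807
TL = 10 * 1.048807 = 10.49

10.49 dB


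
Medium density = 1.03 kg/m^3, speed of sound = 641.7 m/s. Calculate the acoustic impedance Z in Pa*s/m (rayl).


Given values:
  rho = 1.03 kg/m^3
  c = 641.7 m/s
Formula: Z = rho * c
Z = 1.03 * 641.7
Z = 660.95

660.95 rayl


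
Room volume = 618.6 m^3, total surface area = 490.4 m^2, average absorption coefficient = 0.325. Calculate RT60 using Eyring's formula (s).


Given values:
  V = 618.6 m^3, S = 490.4 m^2, alpha = 0.325
Formula: RT60 = 0.161 * V / (-S * ln(1 - alpha))
Compute ln(1 - 0.325) = ln(0.675) = -0.393043
Denominator: -490.4 * -0.393043 = 192.7483
Numerator: 0.161 * 618.6 = 99.5946
RT60 = 99.5946 / 192.7483 = 0.517

0.517 s


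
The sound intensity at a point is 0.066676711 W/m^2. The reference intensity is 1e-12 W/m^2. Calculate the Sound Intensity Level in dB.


Given values:
  I = 0.066676711 W/m^2
  I_ref = 1e-12 W/m^2
Formula: SIL = 10 * log10(I / I_ref)
Compute ratio: I / I_ref = 66676711000
Compute log10: log10(66676711000) = 10.823974
Multiply: SIL = 10 * 10.823974 = 108.24

108.24 dB


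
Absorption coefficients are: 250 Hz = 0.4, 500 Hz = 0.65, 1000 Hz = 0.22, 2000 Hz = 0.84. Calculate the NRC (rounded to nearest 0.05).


Given values:
  a_250 = 0.4, a_500 = 0.65
  a_1000 = 0.22, a_2000 = 0.84
Formula: NRC = (a250 + a500 + a1000 + a2000) / 4
Sum = 0.4 + 0.65 + 0.22 + 0.84 = 2.11
NRC = 2.11 / 4 = 0.5275
Rounded to nearest 0.05: 0.55

0.55


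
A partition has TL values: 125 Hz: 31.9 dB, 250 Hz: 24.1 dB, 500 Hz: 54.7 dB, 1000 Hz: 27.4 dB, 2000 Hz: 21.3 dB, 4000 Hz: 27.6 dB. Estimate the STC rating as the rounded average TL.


Given TL values at each frequency:
  125 Hz: 31.9 dB
  250 Hz: 24.1 dB
  500 Hz: 54.7 dB
  1000 Hz: 27.4 dB
  2000 Hz: 21.3 dB
  4000 Hz: 27.6 dB
Formula: STC ~ round(average of TL values)
Sum = 31.9 + 24.1 + 54.7 + 27.4 + 21.3 + 27.6 = 187.0
Average = 187.0 / 6 = 31.17
Rounded: 31

31


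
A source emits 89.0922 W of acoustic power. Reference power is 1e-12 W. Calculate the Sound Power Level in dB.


Given values:
  W = 89.0922 W
  W_ref = 1e-12 W
Formula: SWL = 10 * log10(W / W_ref)
Compute ratio: W / W_ref = 89092200000000
Compute log10: log10(89092200000000) = 13.94984
Multiply: SWL = 10 * 13.94984 = 139.5

139.5 dB


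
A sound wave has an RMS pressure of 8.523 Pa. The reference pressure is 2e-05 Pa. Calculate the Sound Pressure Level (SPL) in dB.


Given values:
  p = 8.523 Pa
  p_ref = 2e-05 Pa
Formula: SPL = 20 * log10(p / p_ref)
Compute ratio: p / p_ref = 8.523 / 2e-05 = 426150
Compute log10: log10(426150) = 5.629562
Multiply: SPL = 20 * 5.629562 = 112.59

112.59 dB


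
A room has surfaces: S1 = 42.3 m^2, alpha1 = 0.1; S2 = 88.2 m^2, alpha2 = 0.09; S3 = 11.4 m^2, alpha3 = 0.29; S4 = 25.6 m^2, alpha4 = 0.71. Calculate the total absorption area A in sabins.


Given surfaces:
  Surface 1: 42.3 * 0.1 = 4.23
  Surface 2: 88.2 * 0.09 = 7.938
  Surface 3: 11.4 * 0.29 = 3.306
  Surface 4: 25.6 * 0.71 = 18.176
Formula: A = sum(Si * alpha_i)
A = 4.23 + 7.938 + 3.306 + 18.176
A = 33.65

33.65 sabins


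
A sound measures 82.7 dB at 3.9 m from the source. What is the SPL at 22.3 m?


Given values:
  SPL1 = 82.7 dB, r1 = 3.9 m, r2 = 22.3 m
Formula: SPL2 = SPL1 - 20 * log10(r2 / r1)
Compute ratio: r2 / r1 = 22.3 / 3.9 = 5.7179
Compute log10: log10(5.7179) = 0.757237
Compute drop: 20 * 0.757237 = 15.1447
SPL2 = 82.7 - 15.1447 = 67.56

67.56 dB


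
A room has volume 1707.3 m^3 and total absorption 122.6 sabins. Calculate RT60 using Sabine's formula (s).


Given values:
  V = 1707.3 m^3
  A = 122.6 sabins
Formula: RT60 = 0.161 * V / A
Numerator: 0.161 * 1707.3 = 274.8753
RT60 = 274.8753 / 122.6 = 2.242

2.242 s


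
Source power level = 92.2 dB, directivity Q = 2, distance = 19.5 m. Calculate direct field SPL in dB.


Given values:
  Lw = 92.2 dB, Q = 2, r = 19.5 m
Formula: SPL = Lw + 10 * log10(Q / (4 * pi * r^2))
Compute 4 * pi * r^2 = 4 * pi * 19.5^2 = 4778.3624
Compute Q / denom = 2 / 4778.3624 = 0.00041855
Compute 10 * log10(0.00041855) = -33.7825
SPL = 92.2 + (-33.7825) = 58.42

58.42 dB


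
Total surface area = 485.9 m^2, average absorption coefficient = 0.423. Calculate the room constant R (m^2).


Given values:
  S = 485.9 m^2, alpha = 0.423
Formula: R = S * alpha / (1 - alpha)
Numerator: 485.9 * 0.423 = 205.5357
Denominator: 1 - 0.423 = 0.577
R = 205.5357 / 0.577 = 356.21

356.21 m^2


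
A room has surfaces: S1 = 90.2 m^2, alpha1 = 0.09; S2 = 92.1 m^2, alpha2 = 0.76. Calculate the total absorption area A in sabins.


Given surfaces:
  Surface 1: 90.2 * 0.09 = 8.118
  Surface 2: 92.1 * 0.76 = 69.996
Formula: A = sum(Si * alpha_i)
A = 8.118 + 69.996
A = 78.11

78.11 sabins


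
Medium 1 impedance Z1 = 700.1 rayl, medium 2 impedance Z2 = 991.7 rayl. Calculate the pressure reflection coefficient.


Given values:
  Z1 = 700.1 rayl, Z2 = 991.7 rayl
Formula: R = (Z2 - Z1) / (Z2 + Z1)
Numerator: Z2 - Z1 = 991.7 - 700.1 = 291.6
Denominator: Z2 + Z1 = 991.7 + 700.1 = 1691.8
R = 291.6 / 1691.8 = 0.1724

0.1724


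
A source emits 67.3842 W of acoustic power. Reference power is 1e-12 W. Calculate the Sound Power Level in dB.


Given values:
  W = 67.3842 W
  W_ref = 1e-12 W
Formula: SWL = 10 * log10(W / W_ref)
Compute ratio: W / W_ref = 67384200000000
Compute log10: log10(67384200000000) = 13.828558
Multiply: SWL = 10 * 13.828558 = 138.29

138.29 dB


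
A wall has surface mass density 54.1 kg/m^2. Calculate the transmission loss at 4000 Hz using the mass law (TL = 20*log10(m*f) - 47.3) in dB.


Given values:
  m = 54.1 kg/m^2, f = 4000 Hz
Formula: TL = 20 * log10(m * f) - 47.3
Compute m * f = 54.1 * 4000 = 216400.0
Compute log10(216400.0) = 5.335257
Compute 20 * 5.335257 = 106.7051
TL = 106.7051 - 47.3 = 59.41

59.41 dB


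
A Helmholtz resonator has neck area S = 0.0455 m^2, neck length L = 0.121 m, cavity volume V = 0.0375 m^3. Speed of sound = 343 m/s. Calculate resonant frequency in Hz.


Given values:
  S = 0.0455 m^2, L = 0.121 m, V = 0.0375 m^3, c = 343 m/s
Formula: f = (c / (2*pi)) * sqrt(S / (V * L))
Compute V * L = 0.0375 * 0.121 = 0.0045375
Compute S / (V * L) = 0.0455 / 0.0045375 = 10.0275
Compute sqrt(10.0275) = 3.166623
Compute c / (2*pi) = 343 / 6.283185 = 54.590148
f = 54.590148 * 3.166623 = 172.87

172.87 Hz


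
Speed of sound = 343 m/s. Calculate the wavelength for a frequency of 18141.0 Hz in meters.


Given values:
  c = 343 m/s, f = 18141.0 Hz
Formula: lambda = c / f
lambda = 343 / 18141.0
lambda = 0.0189

0.0189 m


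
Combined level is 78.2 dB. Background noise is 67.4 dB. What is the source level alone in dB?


Given values:
  L_total = 78.2 dB, L_bg = 67.4 dB
Formula: L_source = 10 * log10(10^(L_total/10) - 10^(L_bg/10))
Convert to linear:
  10^(78.2/10) = 66069344.8008
  10^(67.4/10) = 5495408.7386
Difference: 66069344.8008 - 5495408.7386 = 60573936.0622
L_source = 10 * log10(60573936.0622) = 77.82

77.82 dB


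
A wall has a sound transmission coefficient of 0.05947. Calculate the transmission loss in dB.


Given values:
  tau = 0.05947
Formula: TL = 10 * log10(1 / tau)
Compute 1 / tau = 1 / 0.05947 = 16.8152
Compute log10(16.8152) = 1.225702
TL = 10 * 1.225702 = 12.26

12.26 dB


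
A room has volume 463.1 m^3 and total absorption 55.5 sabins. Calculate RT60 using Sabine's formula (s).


Given values:
  V = 463.1 m^3
  A = 55.5 sabins
Formula: RT60 = 0.161 * V / A
Numerator: 0.161 * 463.1 = 74.5591
RT60 = 74.5591 / 55.5 = 1.343

1.343 s


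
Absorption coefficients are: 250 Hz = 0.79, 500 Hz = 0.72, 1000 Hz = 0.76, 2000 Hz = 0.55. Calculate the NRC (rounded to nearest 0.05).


Given values:
  a_250 = 0.79, a_500 = 0.72
  a_1000 = 0.76, a_2000 = 0.55
Formula: NRC = (a250 + a500 + a1000 + a2000) / 4
Sum = 0.79 + 0.72 + 0.76 + 0.55 = 2.82
NRC = 2.82 / 4 = 0.705
Rounded to nearest 0.05: 0.7

0.7


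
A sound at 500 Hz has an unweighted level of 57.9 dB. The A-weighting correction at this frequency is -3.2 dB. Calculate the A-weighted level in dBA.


Given values:
  SPL = 57.9 dB
  A-weighting at 500 Hz = -3.2 dB
Formula: L_A = SPL + A_weight
L_A = 57.9 + (-3.2)
L_A = 54.7

54.7 dBA


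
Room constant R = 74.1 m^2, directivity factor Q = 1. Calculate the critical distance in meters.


Given values:
  R = 74.1 m^2, Q = 1
Formula: d_c = 0.141 * sqrt(Q * R)
Compute Q * R = 1 * 74.1 = 74.1
Compute sqrt(74.1) = 8.6081
d_c = 0.141 * 8.6081 = 1.214

1.214 m


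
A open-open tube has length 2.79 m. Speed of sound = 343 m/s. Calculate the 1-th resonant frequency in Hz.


Given values:
  Tube type: open-open, L = 2.79 m, c = 343 m/s, n = 1
Formula: f_n = n * c / (2 * L)
Compute 2 * L = 2 * 2.79 = 5.58
f = 1 * 343 / 5.58
f = 61.47

61.47 Hz


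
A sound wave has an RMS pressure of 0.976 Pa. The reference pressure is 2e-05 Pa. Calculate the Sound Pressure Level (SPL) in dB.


Given values:
  p = 0.976 Pa
  p_ref = 2e-05 Pa
Formula: SPL = 20 * log10(p / p_ref)
Compute ratio: p / p_ref = 0.976 / 2e-05 = 48800
Compute log10: log10(48800) = 4.68842
Multiply: SPL = 20 * 4.68842 = 93.77

93.77 dB


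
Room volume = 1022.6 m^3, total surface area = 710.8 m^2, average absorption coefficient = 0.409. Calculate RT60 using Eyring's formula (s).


Given values:
  V = 1022.6 m^3, S = 710.8 m^2, alpha = 0.409
Formula: RT60 = 0.161 * V / (-S * ln(1 - alpha))
Compute ln(1 - 0.409) = ln(0.591) = -0.525939
Denominator: -710.8 * -0.525939 = 373.8374
Numerator: 0.161 * 1022.6 = 164.6386
RT60 = 164.6386 / 373.8374 = 0.44

0.44 s


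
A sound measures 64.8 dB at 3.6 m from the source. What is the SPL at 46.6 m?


Given values:
  SPL1 = 64.8 dB, r1 = 3.6 m, r2 = 46.6 m
Formula: SPL2 = SPL1 - 20 * log10(r2 / r1)
Compute ratio: r2 / r1 = 46.6 / 3.6 = 12.9444
Compute log10: log10(12.9444) = 1.112082
Compute drop: 20 * 1.112082 = 22.2416
SPL2 = 64.8 - 22.2416 = 42.56

42.56 dB


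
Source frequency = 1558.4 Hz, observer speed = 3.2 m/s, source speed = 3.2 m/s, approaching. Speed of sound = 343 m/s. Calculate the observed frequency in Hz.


Given values:
  f_s = 1558.4 Hz, v_o = 3.2 m/s, v_s = 3.2 m/s
  Direction: approaching
Formula: f_o = f_s * (c + v_o) / (c - v_s)
Numerator: c + v_o = 343 + 3.2 = 346.2
Denominator: c - v_s = 343 - 3.2 = 339.8
f_o = 1558.4 * 346.2 / 339.8 = 1587.75

1587.75 Hz


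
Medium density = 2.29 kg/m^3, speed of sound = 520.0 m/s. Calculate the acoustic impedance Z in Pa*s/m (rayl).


Given values:
  rho = 2.29 kg/m^3
  c = 520.0 m/s
Formula: Z = rho * c
Z = 2.29 * 520.0
Z = 1190.8

1190.8 rayl


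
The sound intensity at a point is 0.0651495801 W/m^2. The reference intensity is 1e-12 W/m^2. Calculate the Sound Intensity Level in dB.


Given values:
  I = 0.0651495801 W/m^2
  I_ref = 1e-12 W/m^2
Formula: SIL = 10 * log10(I / I_ref)
Compute ratio: I / I_ref = 65149580100
Compute log10: log10(65149580100) = 10.813912
Multiply: SIL = 10 * 10.813912 = 108.14

108.14 dB


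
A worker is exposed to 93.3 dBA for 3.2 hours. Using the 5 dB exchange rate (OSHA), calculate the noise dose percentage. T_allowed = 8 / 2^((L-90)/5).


Given values:
  L = 93.3 dBA, T = 3.2 hours
Formula: T_allowed = 8 / 2^((L - 90) / 5)
Compute exponent: (93.3 - 90) / 5 = 0.66
Compute 2^(0.66) = 1.580083
T_allowed = 8 / 1.580083 = 5.063025 hours
Dose = (T / T_allowed) * 100
Dose = (3.2 / 5.063025) * 100 = 63.2

63.2 %


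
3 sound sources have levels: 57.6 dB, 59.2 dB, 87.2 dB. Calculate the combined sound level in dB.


Formula: L_total = 10 * log10( sum(10^(Li/10)) )
  Source 1: 10^(57.6/10) = 575439.9373
  Source 2: 10^(59.2/10) = 831763.7711
  Source 3: 10^(87.2/10) = 524807460.2498
Sum of linear values = 526214663.9582
L_total = 10 * log10(526214663.9582) = 87.21

87.21 dB


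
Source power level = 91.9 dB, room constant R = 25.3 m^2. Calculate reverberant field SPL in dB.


Given values:
  Lw = 91.9 dB, R = 25.3 m^2
Formula: SPL = Lw + 10 * log10(4 / R)
Compute 4 / R = 4 / 25.3 = 0.158103
Compute 10 * log10(0.158103) = -8.0106
SPL = 91.9 + (-8.0106) = 83.89

83.89 dB


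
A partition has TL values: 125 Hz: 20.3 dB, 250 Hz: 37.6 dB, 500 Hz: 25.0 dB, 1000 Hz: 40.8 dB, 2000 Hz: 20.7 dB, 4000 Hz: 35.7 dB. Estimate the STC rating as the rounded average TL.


Given TL values at each frequency:
  125 Hz: 20.3 dB
  250 Hz: 37.6 dB
  500 Hz: 25.0 dB
  1000 Hz: 40.8 dB
  2000 Hz: 20.7 dB
  4000 Hz: 35.7 dB
Formula: STC ~ round(average of TL values)
Sum = 20.3 + 37.6 + 25.0 + 40.8 + 20.7 + 35.7 = 180.1
Average = 180.1 / 6 = 30.02
Rounded: 30

30


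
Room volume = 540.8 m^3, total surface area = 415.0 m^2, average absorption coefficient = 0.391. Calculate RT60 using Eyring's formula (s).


Given values:
  V = 540.8 m^3, S = 415.0 m^2, alpha = 0.391
Formula: RT60 = 0.161 * V / (-S * ln(1 - alpha))
Compute ln(1 - 0.391) = ln(0.609) = -0.495937
Denominator: -415.0 * -0.495937 = 205.8139
Numerator: 0.161 * 540.8 = 87.0688
RT60 = 87.0688 / 205.8139 = 0.423

0.423 s
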